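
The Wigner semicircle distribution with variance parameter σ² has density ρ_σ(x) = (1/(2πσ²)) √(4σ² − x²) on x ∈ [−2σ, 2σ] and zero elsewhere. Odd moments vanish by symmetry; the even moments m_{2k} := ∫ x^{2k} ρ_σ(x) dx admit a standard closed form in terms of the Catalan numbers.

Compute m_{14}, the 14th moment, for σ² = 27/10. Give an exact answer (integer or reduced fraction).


By the scaled semicircle moment identity, m_{2k} = σ^{2k} · C_k with k = 7.
C_7 = (1/(k+1)) · C(2k, k) = (1/8) · C(14, 7) = (1/8) · 3432 = 429.
σ^{2k} = (σ²)^k = (27/10)^7 = 10460353203/10000000.

Therefore m_{14} = σ^{14} · C_7 = (10460353203/10000000) · 429 = 4487491524087/10000000.


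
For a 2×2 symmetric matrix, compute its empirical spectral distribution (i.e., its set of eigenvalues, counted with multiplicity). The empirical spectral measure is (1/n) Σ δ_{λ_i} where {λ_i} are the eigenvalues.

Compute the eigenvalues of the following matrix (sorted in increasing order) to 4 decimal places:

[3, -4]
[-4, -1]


Since M is real symmetric, both eigenvalues are real; they are the roots of det(λI − M) = λ² − (tr M) λ + det M.
tr M = 3 + (-1) = 2.
det M = 3·(-1) − (-4)² = -3 − 16 = -19.
Characteristic polynomial: λ² − 2λ − 19 = 0.
Discriminant Δ = (tr M)² − 4·det M = 4 − (-76) = 80; √Δ = 8.944272.
λ = (tr M ± √Δ)/2 = (2 ± 8.944272)/2, giving (tr M − √Δ)/2 = -3.4721 and (tr M + √Δ)/2 = 5.4721.

Eigenvalues sorted in increasing order: [-3.4721, 5.4721].


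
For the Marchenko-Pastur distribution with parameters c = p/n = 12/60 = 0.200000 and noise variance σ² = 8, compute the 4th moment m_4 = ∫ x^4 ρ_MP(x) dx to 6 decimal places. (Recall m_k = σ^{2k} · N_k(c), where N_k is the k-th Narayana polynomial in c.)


E[X⁴] = σ⁸ (1 + 6c + 6c² + c³) (fourth MP moment). With σ² = 8 (so σ⁸ = 4096) and c = 12/60 = 0.200000: E[X⁴] = 4096 · (1 + 6·0.200000 + 6·(0.200000)² + (0.200000)³) = 4096 · 2.448000.

So E[X^4] = 10027.008000.


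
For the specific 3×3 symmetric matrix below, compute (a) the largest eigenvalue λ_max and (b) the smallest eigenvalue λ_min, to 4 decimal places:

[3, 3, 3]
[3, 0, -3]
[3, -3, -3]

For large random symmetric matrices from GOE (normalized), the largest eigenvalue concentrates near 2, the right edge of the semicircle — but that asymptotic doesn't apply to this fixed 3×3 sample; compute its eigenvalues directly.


Since M is real symmetric, all three eigenvalues are real; they are the roots of det(λI − M) = λ³ − (tr M) λ² + s λ − det M, where s is the sum of the principal 2×2 minors.
tr M = 3 + 0 + (-3) = 0.
s = (3·0 − 3²) + (3·(-3) − 3²) + (0·(-3) − (-3)²) = -9 + (-18) + (-9) = -36.
det M (expand along row 1) = 3·(-9) − 3·0 + 3·(-9) = -54.
Characteristic polynomial: λ³ − 36λ + 54 = 0.
Substitute λ = y + (tr M)/3 = y + 0.000000 to remove the quadratic term: y³ + p·y + q = 0 with p = s − (tr M)²/3 = -36.000000 and q = −2(tr M)³/27 + (tr M)·s/3 − det M = 54.000000.
Three real roots ⇒ use the trigonometric (Viète) form: r = 2√(−p/3) = 6.928203, φ = arccos(3q/(p·r)) = arccos(-0.649519) = 2.277748 rad.
y_k = r·cos(φ/3 − 2πk/3) for k = 0, 1, 2 gives y = 5.025393, 1.617567, -6.642959.
λ_k = y_k + 0.000000 gives λ = 5.0254, 1.6176, -6.6430 (check: the sum is 0.0000 = tr M).

Hence λ_max = 5.0254 and λ_min = -6.6430.


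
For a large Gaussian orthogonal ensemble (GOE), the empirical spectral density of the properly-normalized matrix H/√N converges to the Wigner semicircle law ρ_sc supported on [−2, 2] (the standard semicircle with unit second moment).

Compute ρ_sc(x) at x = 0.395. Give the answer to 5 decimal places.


ρ_sc(x) = (1/(2π)) √(4 − x²). With x = 0.395:
  4 − x² = 4 − (0.395)² = 4 − 0.156025 = 3.843975.
  √(4 − x²) = 1.960606.
  1/(2π) = 0.159155.
  ρ_sc(0.395) = 0.159155 · 1.960606 = 0.312040.

Rounded to 5 decimal places: ρ_sc(0.395) ≈ 0.31204.


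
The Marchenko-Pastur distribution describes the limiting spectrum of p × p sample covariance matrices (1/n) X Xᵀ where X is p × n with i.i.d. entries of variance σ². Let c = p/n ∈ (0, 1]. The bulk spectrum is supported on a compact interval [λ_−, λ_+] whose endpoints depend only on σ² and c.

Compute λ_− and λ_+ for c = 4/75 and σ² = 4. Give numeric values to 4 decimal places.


c = 4/75 = 0.053333; √c = 0.230940.
λ_− = σ² (1 − √c)² = 4 · (1 − 0.230940)² = 4 · (0.769060)² = 2.365812.
λ_+ = σ² (1 + √c)² = 4 · (1 + 0.230940)² = 4 · (1.230940)² = 6.060854.

Rounded to 4 decimal places: λ_− ≈ 2.3658, λ_+ ≈ 6.0609.


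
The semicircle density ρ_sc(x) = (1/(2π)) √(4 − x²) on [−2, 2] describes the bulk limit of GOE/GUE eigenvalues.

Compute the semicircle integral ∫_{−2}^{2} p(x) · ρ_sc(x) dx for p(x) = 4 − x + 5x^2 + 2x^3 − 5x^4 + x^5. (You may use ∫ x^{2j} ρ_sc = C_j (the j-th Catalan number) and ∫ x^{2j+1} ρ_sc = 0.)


Write p(x) = Σ a_i x^i, split into monomials and integrate each against ρ_sc separately.
Using ∫ x^{2j} ρ_sc = C_j = (1/(j+1)) C(2j, j) (Catalan numbers) and ∫ x^{2j+1} ρ_sc = 0 (odd monomials vanish by symmetry):
  i = 0 (even): a_0 · C_{0} = 4 · 1 = 4
  i = 1 (odd): ∫ x^1 ρ_sc = 0 (vanishes)
  i = 2 (even): a_2 · C_{1} = 5 · 1 = 5
  i = 3 (odd): ∫ x^3 ρ_sc = 0 (vanishes)
  i = 4 (even): a_4 · C_{2} = -5 · 2 = -10
  i = 5 (odd): ∫ x^5 ρ_sc = 0 (vanishes)

Summing the contributions: ∫_{−2}^{2} p(x) ρ_sc(x) dx = 4 + 5 + (-10) = -1.


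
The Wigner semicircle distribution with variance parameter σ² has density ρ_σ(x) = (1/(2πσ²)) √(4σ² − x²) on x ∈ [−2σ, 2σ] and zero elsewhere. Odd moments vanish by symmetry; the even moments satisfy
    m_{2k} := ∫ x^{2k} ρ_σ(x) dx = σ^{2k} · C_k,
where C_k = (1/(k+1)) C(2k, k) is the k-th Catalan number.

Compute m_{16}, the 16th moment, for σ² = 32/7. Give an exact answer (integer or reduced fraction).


By the scaled semicircle moment identity, m_{2k} = σ^{2k} · C_k with k = 8.
C_8 = (1/(k+1)) · C(2k, k) = (1/9) · C(16, 8) = (1/9) · 12870 = 1430.
σ^{2k} = (σ²)^k = (32/7)^8 = 1099511627776/5764801.

Therefore m_{16} = σ^{16} · C_8 = (1099511627776/5764801) · 1430 = 1572301627719680/5764801.


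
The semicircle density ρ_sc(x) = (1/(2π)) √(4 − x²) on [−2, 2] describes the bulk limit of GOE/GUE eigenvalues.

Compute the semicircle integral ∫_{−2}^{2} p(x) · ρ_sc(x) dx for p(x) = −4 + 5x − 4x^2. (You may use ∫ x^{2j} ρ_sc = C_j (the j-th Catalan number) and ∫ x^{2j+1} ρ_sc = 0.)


Write p(x) = Σ a_i x^i, split into monomials and integrate each against ρ_sc separately.
Using ∫ x^{2j} ρ_sc = C_j = (1/(j+1)) C(2j, j) (Catalan numbers) and ∫ x^{2j+1} ρ_sc = 0 (odd monomials vanish by symmetry):
  i = 0 (even): a_0 · C_{0} = -4 · 1 = -4
  i = 1 (odd): ∫ x^1 ρ_sc = 0 (vanishes)
  i = 2 (even): a_2 · C_{1} = -4 · 1 = -4

Summing the contributions: ∫_{−2}^{2} p(x) ρ_sc(x) dx = (-4) + (-4) = -8.


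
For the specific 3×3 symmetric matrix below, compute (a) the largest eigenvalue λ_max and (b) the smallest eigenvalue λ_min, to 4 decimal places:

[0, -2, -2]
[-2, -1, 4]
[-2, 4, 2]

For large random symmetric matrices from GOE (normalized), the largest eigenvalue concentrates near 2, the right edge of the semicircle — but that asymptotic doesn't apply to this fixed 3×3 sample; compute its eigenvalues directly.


Since M is real symmetric, all three eigenvalues are real; they are the roots of det(λI − M) = λ³ − (tr M) λ² + s λ − det M, where s is the sum of the principal 2×2 minors.
tr M = 0 + (-1) + 2 = 1.
s = (0·(-1) − (-2)²) + (0·2 − (-2)²) + ((-1)·2 − 4²) = -4 + (-4) + (-18) = -26.
det M (expand along row 1) = 0·(-18) − (-2)·4 + (-2)·(-10) = 28.
Characteristic polynomial: λ³ − λ² − 26λ − 28 = 0.
Substitute λ = y + (tr M)/3 = y + 0.333333 to remove the quadratic term: y³ + p·y + q = 0 with p = s − (tr M)²/3 = -26.333333 and q = −2(tr M)³/27 + (tr M)·s/3 − det M = -36.740741.
Three real roots ⇒ use the trigonometric (Viète) form: r = 2√(−p/3) = 5.925463, φ = arccos(3q/(p·r)) = arccos(0.706384) = 0.786419 rad.
y_k = r·cos(φ/3 − 2πk/3) for k = 0, 1, 2 gives y = 5.723035, -1.531674, -4.191361.
λ_k = y_k + 0.333333 gives λ = 6.0564, -1.1983, -3.8580 (check: the sum is 1.0000 = tr M).

Hence λ_max = 6.0564 and λ_min = -3.8580.


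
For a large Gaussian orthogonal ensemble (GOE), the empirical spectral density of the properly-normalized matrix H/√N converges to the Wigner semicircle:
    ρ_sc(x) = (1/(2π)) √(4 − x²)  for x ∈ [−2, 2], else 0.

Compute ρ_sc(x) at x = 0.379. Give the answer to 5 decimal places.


ρ_sc(x) = (1/(2π)) √(4 − x²). With x = 0.379:
  4 − x² = 4 − (0.379)² = 4 − 0.143641 = 3.856359.
  √(4 − x²) = 1.963761.
  1/(2π) = 0.159155.
  ρ_sc(0.379) = 0.159155 · 1.963761 = 0.312542.

Rounded to 5 decimal places: ρ_sc(0.379) ≈ 0.31254.


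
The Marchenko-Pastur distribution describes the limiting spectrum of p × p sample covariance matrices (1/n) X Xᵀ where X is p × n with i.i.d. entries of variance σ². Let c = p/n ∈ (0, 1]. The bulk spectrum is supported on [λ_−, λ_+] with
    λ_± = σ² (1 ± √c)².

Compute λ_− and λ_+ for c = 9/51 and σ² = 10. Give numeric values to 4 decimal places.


c = 9/51 = 0.176471; √c = 0.420084.
λ_− = σ² (1 − √c)² = 10 · (1 − 0.420084)² = 10 · (0.579916)² = 3.363025.
λ_+ = σ² (1 + √c)² = 10 · (1 + 0.420084)² = 10 · (1.420084)² = 20.166386.

Rounded to 4 decimal places: λ_− ≈ 3.3630, λ_+ ≈ 20.1664.


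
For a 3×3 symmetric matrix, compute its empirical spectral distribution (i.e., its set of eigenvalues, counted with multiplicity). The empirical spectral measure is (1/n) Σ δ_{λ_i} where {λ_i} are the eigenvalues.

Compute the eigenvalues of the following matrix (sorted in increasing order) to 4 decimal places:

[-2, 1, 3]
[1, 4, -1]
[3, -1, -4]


Since M is real symmetric, all three eigenvalues are real; they are the roots of det(λI − M) = λ³ − (tr M) λ² + s λ − det M, where s is the sum of the principal 2×2 minors.
tr M = -2 + 4 + (-4) = -2.
s = ((-2)·4 − 1²) + ((-2)·(-4) − 3²) + (4·(-4) − (-1)²) = -9 + (-1) + (-17) = -27.
det M (expand along row 1) = (-2)·(-17) − 1·(-1) + 3·(-13) = -4.
Characteristic polynomial: λ³ + 2λ² − 27λ + 4 = 0.
Substitute λ = y + (tr M)/3 = y − 0.666667 to remove the quadratic term: y³ + p·y + q = 0 with p = s − (tr M)²/3 = -28.333333 and q = −2(tr M)³/27 + (tr M)·s/3 − det M = 22.592593.
Three real roots ⇒ use the trigonometric (Viète) form: r = 2√(−p/3) = 6.146363, φ = arccos(3q/(p·r)) = arccos(-0.389199) = 1.970558 rad.
y_k = r·cos(φ/3 − 2πk/3) for k = 0, 1, 2 gives y = 4.867416, 0.816605, -5.684020.
λ_k = y_k − 0.666667 gives λ = 4.2007, 0.1499, -6.3507 (check: the sum is -2.0000 = tr M).

Eigenvalues sorted in increasing order: [-6.3507, 0.1499, 4.2007].


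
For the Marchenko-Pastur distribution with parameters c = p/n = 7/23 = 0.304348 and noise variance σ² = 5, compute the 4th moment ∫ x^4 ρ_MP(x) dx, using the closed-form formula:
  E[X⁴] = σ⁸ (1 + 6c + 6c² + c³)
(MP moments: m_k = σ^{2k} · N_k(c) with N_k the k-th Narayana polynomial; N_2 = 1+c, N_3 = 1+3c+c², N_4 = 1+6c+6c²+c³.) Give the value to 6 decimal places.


E[X⁴] = σ⁸ (1 + 6c + 6c² + c³) (fourth MP moment). With σ² = 5 (so σ⁸ = 625) and c = 7/23 = 0.304348: E[X⁴] = 625 · (1 + 6·0.304348 + 6·(0.304348)² + (0.304348)³) = 625 · 3.410044.

So E[X^4] = 2131.277225.


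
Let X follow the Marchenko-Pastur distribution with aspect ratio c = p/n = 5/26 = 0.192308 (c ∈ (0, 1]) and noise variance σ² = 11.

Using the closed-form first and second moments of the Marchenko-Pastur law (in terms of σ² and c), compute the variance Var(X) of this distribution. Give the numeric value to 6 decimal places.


Recall the MP moments m_1 = E[X] = σ² and m_2 = E[X²] = σ⁴ (1 + c).
m_1 = E[X] = σ² = 11, so m_1² = 121.
m_2 = E[X²] = σ⁴ (1 + c) = 121 · (1 + 0.192308) = 121 · 1.192308 = 144.269231.
(Note m_2 − m_1² simplifies to c · σ⁴ = 0.192308 · 121.)

Var(X) = m_2 − m_1² = 144.269231 − 121 = 23.269231.


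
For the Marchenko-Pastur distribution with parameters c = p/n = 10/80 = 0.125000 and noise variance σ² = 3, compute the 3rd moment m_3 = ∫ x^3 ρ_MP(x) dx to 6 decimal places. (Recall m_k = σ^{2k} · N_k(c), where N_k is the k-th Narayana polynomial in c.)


E[X³] = σ⁶ (1 + 3c + c²) (third MP moment). With σ² = 3 (so σ⁶ = 27) and c = 10/80 = 0.125000: E[X³] = 27 · (1 + 3·0.125000 + (0.125000)²) = 27 · 1.390625.

So E[X^3] = 37.546875.


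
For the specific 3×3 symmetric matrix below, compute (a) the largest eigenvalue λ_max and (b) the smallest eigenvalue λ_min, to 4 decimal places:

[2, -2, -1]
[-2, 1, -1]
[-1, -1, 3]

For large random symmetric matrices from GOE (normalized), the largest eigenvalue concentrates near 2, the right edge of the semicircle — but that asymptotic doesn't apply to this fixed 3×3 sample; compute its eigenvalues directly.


Since M is real symmetric, all three eigenvalues are real; they are the roots of det(λI − M) = λ³ − (tr M) λ² + s λ − det M, where s is the sum of the principal 2×2 minors.
tr M = 2 + 1 + 3 = 6.
s = (2·1 − (-2)²) + (2·3 − (-1)²) + (1·3 − (-1)²) = -2 + 5 + 2 = 5.
det M (expand along row 1) = 2·2 − (-2)·(-7) + (-1)·3 = -13.
Characteristic polynomial: λ³ − 6λ² + 5λ + 13 = 0.
Substitute λ = y + (tr M)/3 = y + 2.000000 to remove the quadratic term: y³ + p·y + q = 0 with p = s − (tr M)²/3 = -7.000000 and q = −2(tr M)³/27 + (tr M)·s/3 − det M = 7.000000.
Three real roots ⇒ use the trigonometric (Viète) form: r = 2√(−p/3) = 3.055050, φ = arccos(3q/(p·r)) = arccos(-0.981981) = 2.951467 rad.
y_k = r·cos(φ/3 − 2πk/3) for k = 0, 1, 2 gives y = 1.692021, 1.356896, -3.048917.
λ_k = y_k + 2.000000 gives λ = 3.6920, 3.3569, -1.0489 (check: the sum is 6.0000 = tr M).

Hence λ_max = 3.6920 and λ_min = -1.0489.


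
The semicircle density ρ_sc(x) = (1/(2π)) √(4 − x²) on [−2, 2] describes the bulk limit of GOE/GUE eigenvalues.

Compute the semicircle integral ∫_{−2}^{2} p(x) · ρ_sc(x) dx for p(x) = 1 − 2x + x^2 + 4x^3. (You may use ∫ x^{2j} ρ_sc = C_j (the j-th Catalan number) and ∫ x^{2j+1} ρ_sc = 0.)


Write p(x) = Σ a_i x^i, split into monomials and integrate each against ρ_sc separately.
Using ∫ x^{2j} ρ_sc = C_j = (1/(j+1)) C(2j, j) (Catalan numbers) and ∫ x^{2j+1} ρ_sc = 0 (odd monomials vanish by symmetry):
  i = 0 (even): a_0 · C_{0} = 1 · 1 = 1
  i = 1 (odd): ∫ x^1 ρ_sc = 0 (vanishes)
  i = 2 (even): a_2 · C_{1} = 1 · 1 = 1
  i = 3 (odd): ∫ x^3 ρ_sc = 0 (vanishes)

Summing the contributions: ∫_{−2}^{2} p(x) ρ_sc(x) dx = 1 + 1 = 2.


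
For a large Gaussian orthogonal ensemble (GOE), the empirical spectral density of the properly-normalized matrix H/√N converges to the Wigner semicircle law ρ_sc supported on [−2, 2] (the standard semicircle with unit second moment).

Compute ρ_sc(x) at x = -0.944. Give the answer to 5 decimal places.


ρ_sc(x) = (1/(2π)) √(4 − x²). With x = -0.944:
  4 − x² = 4 − (-0.944)² = 4 − 0.891136 = 3.108864.
  √(4 − x²) = 1.763197.
  1/(2π) = 0.159155.
  ρ_sc(-0.944) = 0.159155 · 1.763197 = 0.280622.

Rounded to 5 decimal places: ρ_sc(-0.944) ≈ 0.28062.


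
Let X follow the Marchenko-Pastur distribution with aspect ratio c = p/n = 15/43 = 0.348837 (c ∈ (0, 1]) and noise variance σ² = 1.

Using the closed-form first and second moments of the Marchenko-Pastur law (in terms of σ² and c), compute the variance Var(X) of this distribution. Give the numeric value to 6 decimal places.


Recall the MP moments m_1 = E[X] = σ² and m_2 = E[X²] = σ⁴ (1 + c).
m_1 = E[X] = σ² = 1, so m_1² = 1.
m_2 = E[X²] = σ⁴ (1 + c) = 1 · (1 + 0.348837) = 1 · 1.348837 = 1.348837.
(Note m_2 − m_1² simplifies to c · σ⁴ = 0.348837 · 1.)

Var(X) = m_2 − m_1² = 1.348837 − 1 = 0.348837.


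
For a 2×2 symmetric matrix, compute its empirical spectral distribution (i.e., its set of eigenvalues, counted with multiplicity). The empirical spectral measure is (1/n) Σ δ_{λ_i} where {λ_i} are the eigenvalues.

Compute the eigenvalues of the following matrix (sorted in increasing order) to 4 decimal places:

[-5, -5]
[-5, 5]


Since M is real symmetric, both eigenvalues are real; they are the roots of det(λI − M) = λ² − (tr M) λ + det M.
tr M = -5 + 5 = 0.
det M = (-5)·5 − (-5)² = -25 − 25 = -50.
Characteristic polynomial: λ² − 50 = 0.
Discriminant Δ = (tr M)² − 4·det M = 0 − (-200) = 200; √Δ = 14.142136.
λ = (tr M ± √Δ)/2 = (0 ± 14.142136)/2, giving (tr M − √Δ)/2 = -7.0711 and (tr M + √Δ)/2 = 7.0711.

Eigenvalues sorted in increasing order: [-7.0711, 7.0711].


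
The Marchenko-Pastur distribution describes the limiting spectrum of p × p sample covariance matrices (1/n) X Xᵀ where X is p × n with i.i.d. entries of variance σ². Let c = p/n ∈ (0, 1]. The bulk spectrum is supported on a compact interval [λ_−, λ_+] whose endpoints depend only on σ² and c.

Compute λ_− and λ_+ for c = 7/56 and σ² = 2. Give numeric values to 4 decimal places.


c = 7/56 = 0.125000; √c = 0.353553.
λ_− = σ² (1 − √c)² = 2 · (1 − 0.353553)² = 2 · (0.646447)² = 0.835786.
λ_+ = σ² (1 + √c)² = 2 · (1 + 0.353553)² = 2 · (1.353553)² = 3.664214.

Rounded to 4 decimal places: λ_− ≈ 0.8358, λ_+ ≈ 3.6642.


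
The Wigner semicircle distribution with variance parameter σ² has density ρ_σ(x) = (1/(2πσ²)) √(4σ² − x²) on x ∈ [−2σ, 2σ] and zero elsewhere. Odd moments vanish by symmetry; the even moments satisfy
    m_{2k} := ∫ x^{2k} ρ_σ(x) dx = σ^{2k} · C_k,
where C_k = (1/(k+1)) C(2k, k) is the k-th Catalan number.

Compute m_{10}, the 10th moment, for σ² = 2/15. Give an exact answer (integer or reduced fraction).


By the scaled semicircle moment identity, m_{2k} = σ^{2k} · C_k with k = 5.
C_5 = (1/(k+1)) · C(2k, k) = (1/6) · C(10, 5) = (1/6) · 252 = 42.
σ^{2k} = (σ²)^k = (2/15)^5 = 32/759375.

Therefore m_{10} = σ^{10} · C_5 = (32/759375) · 42 = 448/253125.


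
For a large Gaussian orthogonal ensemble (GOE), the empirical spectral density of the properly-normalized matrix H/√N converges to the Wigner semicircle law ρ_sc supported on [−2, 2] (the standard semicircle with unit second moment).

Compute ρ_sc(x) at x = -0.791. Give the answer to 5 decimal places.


ρ_sc(x) = (1/(2π)) √(4 − x²). With x = -0.791:
  4 − x² = 4 − (-0.791)² = 4 − 0.625681 = 3.374319.
  √(4 − x²) = 1.836932.
  1/(2π) = 0.159155.
  ρ_sc(-0.791) = 0.159155 · 1.836932 = 0.292357.

Rounded to 5 decimal places: ρ_sc(-0.791) ≈ 0.29236.


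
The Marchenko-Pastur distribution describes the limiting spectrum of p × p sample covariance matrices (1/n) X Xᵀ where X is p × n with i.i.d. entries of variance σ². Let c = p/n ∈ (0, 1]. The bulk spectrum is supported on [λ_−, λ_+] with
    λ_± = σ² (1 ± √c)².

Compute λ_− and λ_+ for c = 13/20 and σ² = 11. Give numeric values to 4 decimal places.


c = 13/20 = 0.650000; √c = 0.806226.
λ_− = σ² (1 − √c)² = 11 · (1 − 0.806226)² = 11 · (0.193774)² = 0.413033.
λ_+ = σ² (1 + √c)² = 11 · (1 + 0.806226)² = 11 · (1.806226)² = 35.886967.

Rounded to 4 decimal places: λ_− ≈ 0.4130, λ_+ ≈ 35.8870.


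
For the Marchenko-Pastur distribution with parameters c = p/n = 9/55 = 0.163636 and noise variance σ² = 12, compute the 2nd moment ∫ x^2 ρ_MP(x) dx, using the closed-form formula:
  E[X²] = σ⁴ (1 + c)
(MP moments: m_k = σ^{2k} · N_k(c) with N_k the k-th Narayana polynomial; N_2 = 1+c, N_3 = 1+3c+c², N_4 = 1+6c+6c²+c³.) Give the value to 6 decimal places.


E[X²] = σ⁴ (1 + c) (second MP moment). With σ² = 12 (so σ⁴ = 144) and c = 9/55 = 0.163636: E[X²] = 144 · (1 + 0.163636) = 144 · 1.163636.

So E[X^2] = 167.563636.


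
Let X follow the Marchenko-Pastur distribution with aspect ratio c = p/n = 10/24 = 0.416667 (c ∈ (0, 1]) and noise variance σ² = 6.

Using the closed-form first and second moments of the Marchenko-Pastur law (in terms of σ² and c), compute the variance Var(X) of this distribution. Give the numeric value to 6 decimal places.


Recall the MP moments m_1 = E[X] = σ² and m_2 = E[X²] = σ⁴ (1 + c).
m_1 = E[X] = σ² = 6, so m_1² = 36.
m_2 = E[X²] = σ⁴ (1 + c) = 36 · (1 + 0.416667) = 36 · 1.416667 = 51.000000.
(Note m_2 − m_1² simplifies to c · σ⁴ = 0.416667 · 36.)

Var(X) = m_2 − m_1² = 51.000000 − 36 = 15.000000.


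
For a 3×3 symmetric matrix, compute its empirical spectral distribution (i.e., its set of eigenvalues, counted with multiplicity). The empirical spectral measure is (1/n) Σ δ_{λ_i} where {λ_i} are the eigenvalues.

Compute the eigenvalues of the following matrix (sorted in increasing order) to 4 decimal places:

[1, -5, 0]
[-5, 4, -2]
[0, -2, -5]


Since M is real symmetric, all three eigenvalues are real; they are the roots of det(λI − M) = λ³ − (tr M) λ² + s λ − det M, where s is the sum of the principal 2×2 minors.
tr M = 1 + 4 + (-5) = 0.
s = (1·4 − (-5)²) + (1·(-5) − 0²) + (4·(-5) − (-2)²) = -21 + (-5) + (-24) = -50.
det M (expand along row 1) = 1·(-24) − (-5)·25 + 0·10 = 101.
Characteristic polynomial: λ³ − 50λ − 101 = 0.
Substitute λ = y + (tr M)/3 = y + 0.000000 to remove the quadratic term: y³ + p·y + q = 0 with p = s − (tr M)²/3 = -50.000000 and q = −2(tr M)³/27 + (tr M)·s/3 − det M = -101.000000.
Three real roots ⇒ use the trigonometric (Viète) form: r = 2√(−p/3) = 8.164966, φ = arccos(3q/(p·r)) = arccos(0.742195) = 0.734456 rad.
y_k = r·cos(φ/3 − 2πk/3) for k = 0, 1, 2 gives y = 7.921497, -2.246860, -5.674637.
λ_k = y_k + 0.000000 gives λ = 7.9215, -2.2469, -5.6746 (check: the sum is 0.0000 = tr M).

Eigenvalues sorted in increasing order: [-5.6746, -2.2469, 7.9215].


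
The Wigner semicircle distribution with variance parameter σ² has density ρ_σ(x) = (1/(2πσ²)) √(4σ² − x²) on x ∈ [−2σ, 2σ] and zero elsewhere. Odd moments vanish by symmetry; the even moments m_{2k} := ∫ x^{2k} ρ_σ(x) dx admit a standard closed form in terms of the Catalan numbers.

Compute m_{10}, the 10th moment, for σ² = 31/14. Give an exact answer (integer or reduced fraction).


By the scaled semicircle moment identity, m_{2k} = σ^{2k} · C_k with k = 5.
C_5 = (1/(k+1)) · C(2k, k) = (1/6) · C(10, 5) = (1/6) · 252 = 42.
σ^{2k} = (σ²)^k = (31/14)^5 = 28629151/537824.

Therefore m_{10} = σ^{10} · C_5 = (28629151/537824) · 42 = 85887453/38416.


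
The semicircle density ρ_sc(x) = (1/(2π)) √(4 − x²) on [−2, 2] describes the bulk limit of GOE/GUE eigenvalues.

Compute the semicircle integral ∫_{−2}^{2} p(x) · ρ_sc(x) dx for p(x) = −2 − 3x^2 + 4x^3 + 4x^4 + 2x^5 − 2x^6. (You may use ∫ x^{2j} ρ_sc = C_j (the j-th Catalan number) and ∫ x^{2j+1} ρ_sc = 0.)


Write p(x) = Σ a_i x^i, split into monomials and integrate each against ρ_sc separately.
Using ∫ x^{2j} ρ_sc = C_j = (1/(j+1)) C(2j, j) (Catalan numbers) and ∫ x^{2j+1} ρ_sc = 0 (odd monomials vanish by symmetry):
  i = 0 (even): a_0 · C_{0} = -2 · 1 = -2
  i = 2 (even): a_2 · C_{1} = -3 · 1 = -3
  i = 3 (odd): ∫ x^3 ρ_sc = 0 (vanishes)
  i = 4 (even): a_4 · C_{2} = 4 · 2 = 8
  i = 5 (odd): ∫ x^5 ρ_sc = 0 (vanishes)
  i = 6 (even): a_6 · C_{3} = -2 · 5 = -10

Summing the contributions: ∫_{−2}^{2} p(x) ρ_sc(x) dx = (-2) + (-3) + 8 + (-10) = -7.


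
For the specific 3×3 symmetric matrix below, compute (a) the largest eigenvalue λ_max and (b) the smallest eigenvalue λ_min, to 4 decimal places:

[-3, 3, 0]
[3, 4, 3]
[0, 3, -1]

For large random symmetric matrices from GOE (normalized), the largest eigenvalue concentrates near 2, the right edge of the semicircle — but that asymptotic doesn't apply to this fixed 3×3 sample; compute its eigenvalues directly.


Since M is real symmetric, all three eigenvalues are real; they are the roots of det(λI − M) = λ³ − (tr M) λ² + s λ − det M, where s is the sum of the principal 2×2 minors.
tr M = -3 + 4 + (-1) = 0.
s = ((-3)·4 − 3²) + ((-3)·(-1) − 0²) + (4·(-1) − 3²) = -21 + 3 + (-13) = -31.
det M (expand along row 1) = (-3)·(-13) − 3·(-3) + 0·9 = 48.
Characteristic polynomial: λ³ − 31λ − 48 = 0.
Substitute λ = y + (tr M)/3 = y + 0.000000 to remove the quadratic term: y³ + p·y + q = 0 with p = s − (tr M)²/3 = -31.000000 and q = −2(tr M)³/27 + (tr M)·s/3 − det M = -48.000000.
Three real roots ⇒ use the trigonometric (Viète) form: r = 2√(−p/3) = 6.429101, φ = arccos(3q/(p·r)) = arccos(0.722521) = 0.763354 rad.
y_k = r·cos(φ/3 − 2πk/3) for k = 0, 1, 2 gives y = 6.222093, -1.709560, -4.512534.
λ_k = y_k + 0.000000 gives λ = 6.2221, -1.7096, -4.5125 (check: the sum is 0.0000 = tr M).

Hence λ_max = 6.2221 and λ_min = -4.5125.


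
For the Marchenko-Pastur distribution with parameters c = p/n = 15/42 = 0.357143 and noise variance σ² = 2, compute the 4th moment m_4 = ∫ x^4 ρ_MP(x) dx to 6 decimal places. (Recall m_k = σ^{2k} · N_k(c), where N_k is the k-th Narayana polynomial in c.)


E[X⁴] = σ⁸ (1 + 6c + 6c² + c³) (fourth MP moment). With σ² = 2 (so σ⁸ = 16) and c = 15/42 = 0.357143: E[X⁴] = 16 · (1 + 6·0.357143 + 6·(0.357143)² + (0.357143)³) = 16 · 3.953717.

So E[X^4] = 63.259475.


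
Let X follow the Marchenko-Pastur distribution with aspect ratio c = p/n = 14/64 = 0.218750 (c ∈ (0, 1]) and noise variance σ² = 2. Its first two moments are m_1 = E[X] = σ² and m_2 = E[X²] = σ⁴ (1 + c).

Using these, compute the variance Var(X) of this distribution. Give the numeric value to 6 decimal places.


m_1 = E[X] = σ² = 2, so m_1² = 4.
m_2 = E[X²] = σ⁴ (1 + c) = 4 · (1 + 0.218750) = 4 · 1.218750 = 4.875000.
(Note m_2 − m_1² simplifies to c · σ⁴ = 0.218750 · 4.)

Var(X) = m_2 − m_1² = 4.875000 − 4 = 0.875000.


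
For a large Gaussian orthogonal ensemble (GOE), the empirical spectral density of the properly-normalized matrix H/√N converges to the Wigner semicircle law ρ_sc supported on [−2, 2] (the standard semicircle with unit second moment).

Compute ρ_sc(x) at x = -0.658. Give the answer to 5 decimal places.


ρ_sc(x) = (1/(2π)) √(4 − x²). With x = -0.658:
  4 − x² = 4 − (-0.658)² = 4 − 0.432964 = 3.567036.
  √(4 − x²) = 1.888660.
  1/(2π) = 0.159155.
  ρ_sc(-0.658) = 0.159155 · 1.888660 = 0.300590.

Rounded to 5 decimal places: ρ_sc(-0.658) ≈ 0.30059.


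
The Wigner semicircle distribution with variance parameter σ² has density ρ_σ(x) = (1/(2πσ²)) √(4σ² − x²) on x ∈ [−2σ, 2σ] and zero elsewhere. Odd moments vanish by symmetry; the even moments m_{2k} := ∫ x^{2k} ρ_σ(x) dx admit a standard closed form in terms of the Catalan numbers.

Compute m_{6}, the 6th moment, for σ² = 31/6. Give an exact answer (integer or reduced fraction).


By the scaled semicircle moment identity, m_{2k} = σ^{2k} · C_k with k = 3.
C_3 = (1/(k+1)) · C(2k, k) = (1/4) · C(6, 3) = (1/4) · 20 = 5.
σ^{2k} = (σ²)^k = (31/6)^3 = 29791/216.

Therefore m_{6} = σ^{6} · C_3 = (29791/216) · 5 = 148955/216.


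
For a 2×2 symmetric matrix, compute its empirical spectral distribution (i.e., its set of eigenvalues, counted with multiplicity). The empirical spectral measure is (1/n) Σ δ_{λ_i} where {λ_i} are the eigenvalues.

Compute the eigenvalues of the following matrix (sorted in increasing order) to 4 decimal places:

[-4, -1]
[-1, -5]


Since M is real symmetric, both eigenvalues are real; they are the roots of det(λI − M) = λ² − (tr M) λ + det M.
tr M = -4 + (-5) = -9.
det M = (-4)·(-5) − (-1)² = 20 − 1 = 19.
Characteristic polynomial: λ² + 9λ + 19 = 0.
Discriminant Δ = (tr M)² − 4·det M = 81 − 76 = 5; √Δ = 2.236068.
λ = (tr M ± √Δ)/2 = (-9 ± 2.236068)/2, giving (tr M − √Δ)/2 = -5.6180 and (tr M + √Δ)/2 = -3.3820.

Eigenvalues sorted in increasing order: [-5.6180, -3.3820].


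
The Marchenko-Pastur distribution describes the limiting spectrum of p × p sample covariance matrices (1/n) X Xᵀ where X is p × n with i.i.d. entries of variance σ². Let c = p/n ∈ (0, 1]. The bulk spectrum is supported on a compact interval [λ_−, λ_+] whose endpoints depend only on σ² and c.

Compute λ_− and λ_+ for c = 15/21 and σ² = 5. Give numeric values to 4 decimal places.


c = 15/21 = 0.714286; √c = 0.845154.
λ_− = σ² (1 − √c)² = 5 · (1 − 0.845154)² = 5 · (0.154846)² = 0.119886.
λ_+ = σ² (1 + √c)² = 5 · (1 + 0.845154)² = 5 · (1.845154)² = 17.022971.

Rounded to 4 decimal places: λ_− ≈ 0.1199, λ_+ ≈ 17.0230.


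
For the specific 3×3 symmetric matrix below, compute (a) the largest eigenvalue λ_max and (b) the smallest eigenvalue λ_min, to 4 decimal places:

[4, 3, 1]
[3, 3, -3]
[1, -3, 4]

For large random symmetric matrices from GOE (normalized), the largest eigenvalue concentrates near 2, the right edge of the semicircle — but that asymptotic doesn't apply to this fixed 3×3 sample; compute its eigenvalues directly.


Since M is real symmetric, all three eigenvalues are real; they are the roots of det(λI − M) = λ³ − (tr M) λ² + s λ − det M, where s is the sum of the principal 2×2 minors.
tr M = 4 + 3 + 4 = 11.
s = (4·3 − 3²) + (4·4 − 1²) + (3·4 − (-3)²) = 3 + 15 + 3 = 21.
det M (expand along row 1) = 4·3 − 3·15 + 1·(-12) = -45.
Characteristic polynomial: λ³ − 11λ² + 21λ + 45 = 0.
Substitute λ = y + (tr M)/3 = y + 3.666667 to remove the quadratic term: y³ + p·y + q = 0 with p = s − (tr M)²/3 = -19.333333 and q = −2(tr M)³/27 + (tr M)·s/3 − det M = 23.407407.
Three real roots ⇒ use the trigonometric (Viète) form: r = 2√(−p/3) = 5.077182, φ = arccos(3q/(p·r)) = arccos(-0.715394) = 2.367984 rad.
y_k = r·cos(φ/3 − 2πk/3) for k = 0, 1, 2 gives y = 3.575974, 1.333333, -4.909307.
λ_k = y_k + 3.666667 gives λ = 7.2426, 5.0000, -1.2426 (check: the sum is 11.0000 = tr M).

Hence λ_max = 7.2426 and λ_min = -1.2426.


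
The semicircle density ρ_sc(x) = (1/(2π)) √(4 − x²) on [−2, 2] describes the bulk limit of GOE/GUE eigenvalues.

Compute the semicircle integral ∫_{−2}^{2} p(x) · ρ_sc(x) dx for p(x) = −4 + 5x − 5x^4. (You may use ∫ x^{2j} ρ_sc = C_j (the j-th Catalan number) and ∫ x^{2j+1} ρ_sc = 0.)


Write p(x) = Σ a_i x^i, split into monomials and integrate each against ρ_sc separately.
Using ∫ x^{2j} ρ_sc = C_j = (1/(j+1)) C(2j, j) (Catalan numbers) and ∫ x^{2j+1} ρ_sc = 0 (odd monomials vanish by symmetry):
  i = 0 (even): a_0 · C_{0} = -4 · 1 = -4
  i = 1 (odd): ∫ x^1 ρ_sc = 0 (vanishes)
  i = 4 (even): a_4 · C_{2} = -5 · 2 = -10

Summing the contributions: ∫_{−2}^{2} p(x) ρ_sc(x) dx = (-4) + (-10) = -14.


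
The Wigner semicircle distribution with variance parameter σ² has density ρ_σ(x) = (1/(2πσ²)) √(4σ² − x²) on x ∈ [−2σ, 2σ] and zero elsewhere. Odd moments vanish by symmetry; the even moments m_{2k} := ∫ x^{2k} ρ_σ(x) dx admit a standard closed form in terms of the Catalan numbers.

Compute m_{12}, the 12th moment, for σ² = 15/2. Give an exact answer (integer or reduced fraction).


By the scaled semicircle moment identity, m_{2k} = σ^{2k} · C_k with k = 6.
C_6 = (1/(k+1)) · C(2k, k) = (1/7) · C(12, 6) = (1/7) · 924 = 132.
σ^{2k} = (σ²)^k = (15/2)^6 = 11390625/64.

Therefore m_{12} = σ^{12} · C_6 = (11390625/64) · 132 = 375890625/16.


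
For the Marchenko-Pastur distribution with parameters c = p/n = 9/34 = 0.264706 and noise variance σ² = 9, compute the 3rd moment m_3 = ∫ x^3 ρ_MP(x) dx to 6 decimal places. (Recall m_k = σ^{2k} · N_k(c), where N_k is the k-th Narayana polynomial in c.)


E[X³] = σ⁶ (1 + 3c + c²) (third MP moment). With σ² = 9 (so σ⁶ = 729) and c = 9/34 = 0.264706: E[X³] = 729 · (1 + 3·0.264706 + (0.264706)²) = 729 · 1.864187.

So E[X^3] = 1358.992215.


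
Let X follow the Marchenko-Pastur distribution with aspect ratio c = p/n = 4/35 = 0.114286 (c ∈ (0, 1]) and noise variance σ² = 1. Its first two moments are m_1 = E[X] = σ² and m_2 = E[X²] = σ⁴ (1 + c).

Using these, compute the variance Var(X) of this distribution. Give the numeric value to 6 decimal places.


m_1 = E[X] = σ² = 1, so m_1² = 1.
m_2 = E[X²] = σ⁴ (1 + c) = 1 · (1 + 0.114286) = 1 · 1.114286 = 1.114286.
(Note m_2 − m_1² simplifies to c · σ⁴ = 0.114286 · 1.)

Var(X) = m_2 − m_1² = 1.114286 − 1 = 0.114286.


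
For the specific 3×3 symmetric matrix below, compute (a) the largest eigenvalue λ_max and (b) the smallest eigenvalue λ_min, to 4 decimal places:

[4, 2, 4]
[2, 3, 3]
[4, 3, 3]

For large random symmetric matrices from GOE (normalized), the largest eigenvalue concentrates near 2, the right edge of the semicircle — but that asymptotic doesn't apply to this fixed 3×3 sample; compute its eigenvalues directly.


Since M is real symmetric, all three eigenvalues are real; they are the roots of det(λI − M) = λ³ − (tr M) λ² + s λ − det M, where s is the sum of the principal 2×2 minors.
tr M = 4 + 3 + 3 = 10.
s = (4·3 − 2²) + (4·3 − 4²) + (3·3 − 3²) = 8 + (-4) + 0 = 4.
det M (expand along row 1) = 4·0 − 2·(-6) + 4·(-6) = -12.
Characteristic polynomial: λ³ − 10λ² + 4λ + 12 = 0.
Substitute λ = y + (tr M)/3 = y + 3.333333 to remove the quadratic term: y³ + p·y + q = 0 with p = s − (tr M)²/3 = -29.333333 and q = −2(tr M)³/27 + (tr M)·s/3 − det M = -48.740741.
Three real roots ⇒ use the trigonometric (Viète) form: r = 2√(−p/3) = 6.253888, φ = arccos(3q/(p·r)) = arccos(0.797080) = 0.648352 rad.
y_k = r·cos(φ/3 − 2πk/3) for k = 0, 1, 2 gives y = 6.108406, -1.892796, -4.215610.
λ_k = y_k + 3.333333 gives λ = 9.4417, 1.4405, -0.8823 (check: the sum is 10.0000 = tr M).

Hence λ_max = 9.4417 and λ_min = -0.8823.


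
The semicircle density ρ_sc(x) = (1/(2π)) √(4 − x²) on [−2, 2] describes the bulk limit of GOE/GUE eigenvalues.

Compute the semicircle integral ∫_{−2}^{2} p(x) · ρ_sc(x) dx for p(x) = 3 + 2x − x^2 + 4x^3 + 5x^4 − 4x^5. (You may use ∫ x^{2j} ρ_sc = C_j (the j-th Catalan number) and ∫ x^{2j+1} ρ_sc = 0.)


Write p(x) = Σ a_i x^i, split into monomials and integrate each against ρ_sc separately.
Using ∫ x^{2j} ρ_sc = C_j = (1/(j+1)) C(2j, j) (Catalan numbers) and ∫ x^{2j+1} ρ_sc = 0 (odd monomials vanish by symmetry):
  i = 0 (even): a_0 · C_{0} = 3 · 1 = 3
  i = 1 (odd): ∫ x^1 ρ_sc = 0 (vanishes)
  i = 2 (even): a_2 · C_{1} = -1 · 1 = -1
  i = 3 (odd): ∫ x^3 ρ_sc = 0 (vanishes)
  i = 4 (even): a_4 · C_{2} = 5 · 2 = 10
  i = 5 (odd): ∫ x^5 ρ_sc = 0 (vanishes)

Summing the contributions: ∫_{−2}^{2} p(x) ρ_sc(x) dx = 3 + (-1) + 10 = 12.


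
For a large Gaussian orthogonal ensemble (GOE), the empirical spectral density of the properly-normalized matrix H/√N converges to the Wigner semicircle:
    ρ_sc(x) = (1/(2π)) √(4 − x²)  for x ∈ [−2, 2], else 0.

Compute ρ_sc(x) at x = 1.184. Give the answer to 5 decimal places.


ρ_sc(x) = (1/(2π)) √(4 − x²). With x = 1.184:
  4 − x² = 4 − (1.184)² = 4 − 1.401856 = 2.598144.
  √(4 − x²) = 1.611876.
  1/(2π) = 0.159155.
  ρ_sc(1.184) = 0.159155 · 1.611876 = 0.256538.

Rounded to 5 decimal places: ρ_sc(1.184) ≈ 0.25654.


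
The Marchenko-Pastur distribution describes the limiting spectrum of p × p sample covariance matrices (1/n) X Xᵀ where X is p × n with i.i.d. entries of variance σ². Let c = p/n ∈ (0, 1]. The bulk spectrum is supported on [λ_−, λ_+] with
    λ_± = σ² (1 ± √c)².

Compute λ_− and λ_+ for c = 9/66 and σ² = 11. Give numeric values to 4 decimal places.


c = 9/66 = 0.136364; √c = 0.369274.
λ_− = σ² (1 − √c)² = 11 · (1 − 0.369274)² = 11 · (0.630726)² = 4.375962.
λ_+ = σ² (1 + √c)² = 11 · (1 + 0.369274)² = 11 · (1.369274)² = 20.624038.

Rounded to 4 decimal places: λ_− ≈ 4.3760, λ_+ ≈ 20.6240.


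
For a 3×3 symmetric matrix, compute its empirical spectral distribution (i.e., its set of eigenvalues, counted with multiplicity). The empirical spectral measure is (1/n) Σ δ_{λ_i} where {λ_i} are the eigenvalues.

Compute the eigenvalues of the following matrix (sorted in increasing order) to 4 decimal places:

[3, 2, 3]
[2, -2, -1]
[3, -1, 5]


Since M is real symmetric, all three eigenvalues are real; they are the roots of det(λI − M) = λ³ − (tr M) λ² + s λ − det M, where s is the sum of the principal 2×2 minors.
tr M = 3 + (-2) + 5 = 6.
s = (3·(-2) − 2²) + (3·5 − 3²) + ((-2)·5 − (-1)²) = -10 + 6 + (-11) = -15.
det M (expand along row 1) = 3·(-11) − 2·13 + 3·4 = -47.
Characteristic polynomial: λ³ − 6λ² − 15λ + 47 = 0.
Substitute λ = y + (tr M)/3 = y + 2.000000 to remove the quadratic term: y³ + p·y + q = 0 with p = s − (tr M)²/3 = -27.000000 and q = −2(tr M)³/27 + (tr M)·s/3 − det M = 1.000000.
Three real roots ⇒ use the trigonometric (Viète) form: r = 2√(−p/3) = 6.000000, φ = arccos(3q/(p·r)) = arccos(-0.018519) = 1.589316 rad.
y_k = r·cos(φ/3 − 2πk/3) for k = 0, 1, 2 gives y = 5.177534, 0.037039, -5.214573.
λ_k = y_k + 2.000000 gives λ = 7.1775, 2.0370, -3.2146 (check: the sum is 6.0000 = tr M).

Eigenvalues sorted in increasing order: [-3.2146, 2.0370, 7.1775].


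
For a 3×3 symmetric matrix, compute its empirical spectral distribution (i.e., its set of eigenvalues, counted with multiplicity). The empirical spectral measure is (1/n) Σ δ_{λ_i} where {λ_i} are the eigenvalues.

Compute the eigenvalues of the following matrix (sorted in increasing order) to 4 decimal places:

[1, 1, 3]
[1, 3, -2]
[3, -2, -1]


Since M is real symmetric, all three eigenvalues are real; they are the roots of det(λI − M) = λ³ − (tr M) λ² + s λ − det M, where s is the sum of the principal 2×2 minors.
tr M = 1 + 3 + (-1) = 3.
s = (1·3 − 1²) + (1·(-1) − 3²) + (3·(-1) − (-2)²) = 2 + (-10) + (-7) = -15.
det M (expand along row 1) = 1·(-7) − 1·5 + 3·(-11) = -45.
Characteristic polynomial: λ³ − 3λ² − 15λ + 45 = 0.
Substitute λ = y + (tr M)/3 = y + 1.000000 to remove the quadratic term: y³ + p·y + q = 0 with p = s − (tr M)²/3 = -18.000000 and q = −2(tr M)³/27 + (tr M)·s/3 − det M = 28.000000.
Three real roots ⇒ use the trigonometric (Viète) form: r = 2√(−p/3) = 4.898979, φ = arccos(3q/(p·r)) = arccos(-0.952579) = 2.832399 rad.
y_k = r·cos(φ/3 − 2πk/3) for k = 0, 1, 2 gives y = 2.872983, 2.000000, -4.872983.
λ_k = y_k + 1.000000 gives λ = 3.8730, 3.0000, -3.8730 (check: the sum is 3.0000 = tr M).

Eigenvalues sorted in increasing order: [-3.8730, 3.0000, 3.8730].


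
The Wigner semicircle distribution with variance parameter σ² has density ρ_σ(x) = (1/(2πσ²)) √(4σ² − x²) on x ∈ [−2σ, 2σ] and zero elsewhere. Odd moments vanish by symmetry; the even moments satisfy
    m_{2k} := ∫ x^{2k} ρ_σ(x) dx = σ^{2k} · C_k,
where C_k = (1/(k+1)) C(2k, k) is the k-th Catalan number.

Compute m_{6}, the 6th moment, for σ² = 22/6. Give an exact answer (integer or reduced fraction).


By the scaled semicircle moment identity, m_{2k} = σ^{2k} · C_k with k = 3.
C_3 = (1/(k+1)) · C(2k, k) = (1/4) · C(6, 3) = (1/4) · 20 = 5.
σ^{2k} = (σ²)^k = (22/6)^3 = 1331/27.

Therefore m_{6} = σ^{6} · C_3 = (1331/27) · 5 = 6655/27.


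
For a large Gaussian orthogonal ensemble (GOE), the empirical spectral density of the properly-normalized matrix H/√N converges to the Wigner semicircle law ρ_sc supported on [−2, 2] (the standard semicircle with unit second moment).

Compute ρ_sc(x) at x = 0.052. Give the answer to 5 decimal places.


ρ_sc(x) = (1/(2π)) √(4 − x²). With x = 0.052:
  4 − x² = 4 − (0.052)² = 4 − 0.002704 = 3.997296.
  √(4 − x²) = 1.999324.
  1/(2π) = 0.159155.
  ρ_sc(0.052) = 0.159155 · 1.999324 = 0.318202.

Rounded to 5 decimal places: ρ_sc(0.052) ≈ 0.31820.
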